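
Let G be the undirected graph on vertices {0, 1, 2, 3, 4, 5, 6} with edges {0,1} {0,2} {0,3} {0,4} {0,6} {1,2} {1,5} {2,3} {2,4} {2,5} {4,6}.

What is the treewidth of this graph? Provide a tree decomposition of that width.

Treewidth 2.
Bags: B1 = {0, 2, 4}  B2 = {0, 1, 2}  B3 = {0, 2, 3}  B4 = {1, 2, 5}  B5 = {0, 4, 6}
Tree: B1–B2, B2–B3, B2–B4, B1–B5

The largest bag has 3 vertices, giving width 2; this decomposition certifies tw(G) ≤ 2. On the other hand G contains the 3-clique {0, 1, 2}. A clique must lie in a single bag of any decomposition, so no decomposition can have width below 2. The upper and lower bounds meet at 2, so that is the treewidth.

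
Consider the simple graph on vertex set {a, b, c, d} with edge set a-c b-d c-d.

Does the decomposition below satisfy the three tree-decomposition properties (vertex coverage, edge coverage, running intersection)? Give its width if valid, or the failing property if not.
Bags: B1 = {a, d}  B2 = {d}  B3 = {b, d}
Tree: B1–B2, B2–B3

A tree decomposition must satisfy three properties: every vertex lies in some bag; for every edge, both endpoints lie together in some bag; and for every vertex, the bags containing it form a connected subtree. Here vertex c appears in no bag, so the decomposition is invalid.

No — vertex c appears in no bag.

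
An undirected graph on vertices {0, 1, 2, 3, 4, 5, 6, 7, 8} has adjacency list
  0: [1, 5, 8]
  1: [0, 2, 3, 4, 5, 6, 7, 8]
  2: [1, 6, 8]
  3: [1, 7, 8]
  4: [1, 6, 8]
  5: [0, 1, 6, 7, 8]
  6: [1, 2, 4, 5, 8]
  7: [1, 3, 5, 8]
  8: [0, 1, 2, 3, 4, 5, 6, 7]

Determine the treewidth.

A width-3 tree decomposition is:
Bags: B1 = {1, 5, 7, 8}  B2 = {0, 1, 5, 8}  B3 = {1, 5, 6, 8}  B4 = {1, 3, 7, 8}  B5 = {1, 2, 6, 8}  B6 = {1, 4, 6, 8}
Tree: B1–B2, B1–B3, B1–B4, B3–B5, B5–B6
Each bag holds 4 vertices, so the decomposition has width 3, which upper-bounds the treewidth. For the lower bound, the 4 vertices {1, 2, 6, 8} are pairwise adjacent, and any tree decomposition puts a clique entirely inside one bag — forcing width ≥ 3. Combining the bounds, tw(G) = 3.

3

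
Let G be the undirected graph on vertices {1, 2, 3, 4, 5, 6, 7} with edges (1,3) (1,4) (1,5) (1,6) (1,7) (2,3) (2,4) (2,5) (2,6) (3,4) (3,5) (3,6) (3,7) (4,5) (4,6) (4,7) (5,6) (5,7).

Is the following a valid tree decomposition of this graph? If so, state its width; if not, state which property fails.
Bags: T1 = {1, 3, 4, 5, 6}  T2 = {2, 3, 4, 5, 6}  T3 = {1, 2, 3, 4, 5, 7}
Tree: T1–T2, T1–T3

A tree decomposition must satisfy three properties: every vertex lies in some bag; for every edge, both endpoints lie together in some bag; and for every vertex, the bags containing it form a connected subtree. Here bags containing vertex 2 are not connected in the tree, so the decomposition is invalid.

No — bags containing vertex 2 are not connected in the tree.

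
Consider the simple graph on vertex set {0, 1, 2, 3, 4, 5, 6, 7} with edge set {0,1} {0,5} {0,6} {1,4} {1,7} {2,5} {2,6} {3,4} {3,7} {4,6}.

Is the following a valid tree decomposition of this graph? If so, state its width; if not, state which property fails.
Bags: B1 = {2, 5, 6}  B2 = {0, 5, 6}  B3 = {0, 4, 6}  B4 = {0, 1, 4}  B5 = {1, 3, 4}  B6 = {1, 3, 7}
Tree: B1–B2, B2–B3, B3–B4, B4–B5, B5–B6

Yes; width 2.

Every vertex of G appears in some bag (union = {0, 1, 2, 3, 4, 5, 6, 7}); every edge is covered by a bag; and for each vertex v the set of bags containing v is connected in the bag tree. The decomposition is therefore valid. The largest bag has 3 vertices, so the width is 2.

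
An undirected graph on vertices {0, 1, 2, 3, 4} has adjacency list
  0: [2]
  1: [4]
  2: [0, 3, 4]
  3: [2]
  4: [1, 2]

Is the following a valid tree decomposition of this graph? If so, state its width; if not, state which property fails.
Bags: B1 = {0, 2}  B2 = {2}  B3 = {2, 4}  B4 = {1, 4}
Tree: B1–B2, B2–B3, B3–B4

No — vertex 3 appears in no bag.

A tree decomposition must satisfy three properties: every vertex lies in some bag; for every edge, both endpoints lie together in some bag; and for every vertex, the bags containing it form a connected subtree. Here vertex 3 appears in no bag, so the decomposition is invalid.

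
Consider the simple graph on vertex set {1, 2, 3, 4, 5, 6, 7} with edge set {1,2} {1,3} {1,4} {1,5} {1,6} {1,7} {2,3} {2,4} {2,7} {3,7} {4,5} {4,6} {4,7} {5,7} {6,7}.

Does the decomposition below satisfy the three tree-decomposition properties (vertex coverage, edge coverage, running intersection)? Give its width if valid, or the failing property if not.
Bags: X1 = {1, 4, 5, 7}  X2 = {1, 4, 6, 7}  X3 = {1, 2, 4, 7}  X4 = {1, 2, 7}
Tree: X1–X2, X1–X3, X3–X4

A tree decomposition must satisfy three properties: every vertex lies in some bag; for every edge, both endpoints lie together in some bag; and for every vertex, the bags containing it form a connected subtree. Here vertex 3 appears in no bag, so the decomposition is invalid.

No — vertex 3 appears in no bag.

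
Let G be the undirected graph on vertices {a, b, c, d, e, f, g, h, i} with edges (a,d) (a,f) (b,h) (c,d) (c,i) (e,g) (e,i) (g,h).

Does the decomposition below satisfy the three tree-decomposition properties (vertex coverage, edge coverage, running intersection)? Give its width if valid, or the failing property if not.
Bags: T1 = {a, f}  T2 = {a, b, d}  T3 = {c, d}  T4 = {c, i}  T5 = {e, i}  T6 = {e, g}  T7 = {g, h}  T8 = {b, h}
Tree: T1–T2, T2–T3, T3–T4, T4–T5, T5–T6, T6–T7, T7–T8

A tree decomposition must satisfy three properties: every vertex lies in some bag; for every edge, both endpoints lie together in some bag; and for every vertex, the bags containing it form a connected subtree. Here bags containing vertex b are not connected in the tree, so the decomposition is invalid.

No — bags containing vertex b are not connected in the tree.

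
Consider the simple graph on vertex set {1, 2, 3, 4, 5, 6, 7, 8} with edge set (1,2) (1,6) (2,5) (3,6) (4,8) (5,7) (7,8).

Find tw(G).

A width-1 tree decomposition is:
Bags: B1 = {3, 6}  B2 = {1, 6}  B3 = {1, 2}  B4 = {2, 5}  B5 = {5, 7}  B6 = {7, 8}  B7 = {4, 8}
Tree: B1–B2, B2–B3, B3–B4, B4–B5, B5–B6, B6–B7
The largest bag has 2 vertices, giving width 1; this decomposition certifies tw(G) ≤ 1. G has an edge, so its treewidth is at least 1. The upper and lower bounds meet at 1, so that is the treewidth.

1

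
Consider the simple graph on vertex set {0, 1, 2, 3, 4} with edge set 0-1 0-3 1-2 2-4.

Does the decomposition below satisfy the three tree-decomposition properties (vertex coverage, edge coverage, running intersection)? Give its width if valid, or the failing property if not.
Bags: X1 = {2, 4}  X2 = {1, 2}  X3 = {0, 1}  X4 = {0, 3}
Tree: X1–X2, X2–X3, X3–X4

Yes; width 1.

Every vertex of G appears in some bag (union = {0, 1, 2, 3, 4}); every edge is covered by a bag; and for each vertex v the set of bags containing v is connected in the bag tree. The decomposition is therefore valid. The largest bag has 2 vertices, so the width is 1.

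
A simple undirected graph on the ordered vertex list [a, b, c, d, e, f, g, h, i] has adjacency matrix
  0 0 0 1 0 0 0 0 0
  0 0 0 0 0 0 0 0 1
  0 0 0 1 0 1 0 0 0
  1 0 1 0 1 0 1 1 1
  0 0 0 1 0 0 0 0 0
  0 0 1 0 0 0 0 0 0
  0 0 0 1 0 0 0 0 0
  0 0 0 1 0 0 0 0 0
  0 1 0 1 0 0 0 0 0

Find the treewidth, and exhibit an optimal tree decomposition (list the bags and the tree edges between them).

Every bag has size at most 2, so the width is 2 − 1 = 1 and tw(G) ≤ 1. Any graph with an edge has treewidth ≥ 1, and G has the edge h–d. Combining the bounds, tw(G) = 1.

Treewidth 1.
One such decomposition:
Bags: B1 = {d, h}  B2 = {d, e}  B3 = {d, i}  B4 = {b, i}  B5 = {c, d}  B6 = {c, f}  B7 = {d, g}  B8 = {a, d}
Tree: B1–B2, B1–B3, B3–B4, B1–B5, B5–B6, B2–B7, B7–B8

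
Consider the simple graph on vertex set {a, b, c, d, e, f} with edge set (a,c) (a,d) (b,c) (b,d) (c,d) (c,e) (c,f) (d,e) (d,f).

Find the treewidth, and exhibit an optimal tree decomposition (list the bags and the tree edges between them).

Each bag holds 3 vertices, so the decomposition has width 2, which upper-bounds the treewidth. For the lower bound, the 3 vertices {c, d, e} are pairwise adjacent, and any tree decomposition puts a clique entirely inside one bag — forcing width ≥ 2. The upper and lower bounds meet at 2, so that is the treewidth.

Treewidth 2.
Bags: B1 = {c, d, f}  B2 = {a, c, d}  B3 = {b, c, d}  B4 = {c, d, e}
Tree: B1–B2, B2–B3, B3–B4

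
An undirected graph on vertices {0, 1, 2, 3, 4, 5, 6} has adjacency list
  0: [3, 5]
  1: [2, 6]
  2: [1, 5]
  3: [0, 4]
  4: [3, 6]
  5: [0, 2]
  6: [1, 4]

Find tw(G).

2

A width-2 tree decomposition is:
Bags: B1 = {0, 3, 4}  B2 = {0, 4, 6}  B3 = {0, 1, 6}  B4 = {0, 1, 2}  B5 = {0, 2, 5}
Tree: B1–B2, B2–B3, B3–B4, B4–B5
The largest bag has 3 vertices, giving width 2; this decomposition certifies tw(G) ≤ 2. The edges 0–3–4–6–1–2–5–0 form a cycle, so G is not a tree and its treewidth is at least 2. Hence tw(G) = 2 exactly.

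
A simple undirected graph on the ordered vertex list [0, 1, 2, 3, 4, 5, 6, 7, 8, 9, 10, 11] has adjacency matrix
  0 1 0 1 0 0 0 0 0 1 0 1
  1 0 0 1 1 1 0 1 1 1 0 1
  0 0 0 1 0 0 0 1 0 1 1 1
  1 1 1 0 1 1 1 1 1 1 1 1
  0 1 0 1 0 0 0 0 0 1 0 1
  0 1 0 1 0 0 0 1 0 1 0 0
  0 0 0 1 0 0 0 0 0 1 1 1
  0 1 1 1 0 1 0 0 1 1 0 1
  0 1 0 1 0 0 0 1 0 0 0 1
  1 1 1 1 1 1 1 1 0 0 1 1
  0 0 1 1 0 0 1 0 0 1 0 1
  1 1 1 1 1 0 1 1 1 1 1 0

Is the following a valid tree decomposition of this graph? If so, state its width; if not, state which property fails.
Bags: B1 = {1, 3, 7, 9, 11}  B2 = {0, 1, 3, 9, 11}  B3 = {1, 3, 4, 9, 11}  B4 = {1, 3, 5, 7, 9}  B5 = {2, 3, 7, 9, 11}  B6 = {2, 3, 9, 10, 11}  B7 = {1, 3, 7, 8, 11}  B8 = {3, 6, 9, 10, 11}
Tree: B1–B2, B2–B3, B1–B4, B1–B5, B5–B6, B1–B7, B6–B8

Yes; width 4.

Checking the three conditions: (i) the bags cover all of {0, 1, 2, 3, 4, 5, 6, 7, 8, 9, 10, 11}; (ii) for each edge, some bag contains both endpoints; (iii) the bags containing any fixed vertex form a subtree. All hold, so the decomposition is valid with width 5 − 1 = 4.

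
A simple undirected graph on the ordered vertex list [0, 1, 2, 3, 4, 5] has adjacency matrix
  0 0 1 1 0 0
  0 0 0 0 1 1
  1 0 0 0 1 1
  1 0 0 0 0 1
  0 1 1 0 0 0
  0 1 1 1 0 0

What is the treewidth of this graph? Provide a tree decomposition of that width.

Each bag holds 3 vertices, so the decomposition has width 2, which upper-bounds the treewidth. Since 4–1–5–2–4 is a cycle in G, G is not acyclic. Forests are exactly the graphs of treewidth ≤ 1, so tw(G) ≥ 2. Hence tw(G) = 2 exactly.

Treewidth 2.
One such decomposition:
Bags: B1 = {1, 2, 4}  B2 = {1, 2, 5}  B3 = {0, 2, 5}  B4 = {0, 3, 5}
Tree: B1–B2, B2–B3, B3–B4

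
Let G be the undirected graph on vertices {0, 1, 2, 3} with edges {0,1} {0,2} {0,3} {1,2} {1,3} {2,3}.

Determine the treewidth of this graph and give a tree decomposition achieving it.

Treewidth 3.
One such decomposition:
Bags: B1 = {0, 1, 2, 3}
Tree: (single bag)

A single bag containing all 4 vertices is trivially a valid decomposition of width 3. For the lower bound, the 4 vertices {0, 1, 2, 3} are pairwise adjacent, and any tree decomposition puts a clique entirely inside one bag — forcing width ≥ 3. Therefore the treewidth is 3.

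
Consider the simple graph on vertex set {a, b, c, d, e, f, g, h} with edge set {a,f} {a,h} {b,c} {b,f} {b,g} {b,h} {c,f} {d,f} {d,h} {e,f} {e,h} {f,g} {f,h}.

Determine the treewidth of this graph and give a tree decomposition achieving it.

Treewidth 2.
One optimal decomposition is:
Bags: B1 = {b, c, f}  B2 = {b, f, h}  B3 = {e, f, h}  B4 = {a, f, h}  B5 = {d, f, h}  B6 = {b, f, g}
Tree: B1–B2, B2–B3, B3–B4, B2–B5, B2–B6

Every bag has size at most 3, so the width is 3 − 1 = 2 and tw(G) ≤ 2. On the other hand G contains the 3-clique {b, f, g}. A clique must lie in a single bag of any decomposition, so no decomposition can have width below 2. The upper and lower bounds meet at 2, so that is the treewidth.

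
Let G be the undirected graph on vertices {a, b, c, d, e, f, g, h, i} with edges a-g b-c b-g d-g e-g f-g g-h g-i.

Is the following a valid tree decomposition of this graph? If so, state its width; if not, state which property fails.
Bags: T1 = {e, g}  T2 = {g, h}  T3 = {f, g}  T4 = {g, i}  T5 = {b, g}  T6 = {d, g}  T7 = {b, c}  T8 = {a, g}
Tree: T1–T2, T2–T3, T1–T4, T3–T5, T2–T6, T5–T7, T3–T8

Yes; width 1.

Checking the three conditions: (i) the bags cover all of {a, b, c, d, e, f, g, h, i}; (ii) for each edge, some bag contains both endpoints; (iii) the bags containing any fixed vertex form a subtree. All hold, so the decomposition is valid with width 2 − 1 = 1.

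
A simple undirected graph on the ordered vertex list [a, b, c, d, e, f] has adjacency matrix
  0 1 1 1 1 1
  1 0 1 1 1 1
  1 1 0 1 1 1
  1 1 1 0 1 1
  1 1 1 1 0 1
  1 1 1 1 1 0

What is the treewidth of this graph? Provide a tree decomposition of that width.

Treewidth 5.
Bags: B1 = {a, b, c, d, e, f}
Tree: (single bag)

With just one bag of size 6, the width is 6 − 1 = 5, so tw(G) ≤ 5. On the other hand G contains the 6-clique {a, b, c, d, e, f}. A clique must lie in a single bag of any decomposition, so no decomposition can have width below 5. Therefore the treewidth is 5.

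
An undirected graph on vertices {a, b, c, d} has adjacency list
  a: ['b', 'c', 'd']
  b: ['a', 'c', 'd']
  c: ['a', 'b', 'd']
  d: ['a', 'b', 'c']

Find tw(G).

A width-3 tree decomposition is:
Bags: B1 = {a, b, c, d}
Tree: (single bag)
With just one bag of size 4, the width is 4 − 1 = 3, so tw(G) ≤ 3. On the other hand G contains the 4-clique {a, b, c, d}. A clique must lie in a single bag of any decomposition, so no decomposition can have width below 3. Hence tw(G) = 3 exactly.

3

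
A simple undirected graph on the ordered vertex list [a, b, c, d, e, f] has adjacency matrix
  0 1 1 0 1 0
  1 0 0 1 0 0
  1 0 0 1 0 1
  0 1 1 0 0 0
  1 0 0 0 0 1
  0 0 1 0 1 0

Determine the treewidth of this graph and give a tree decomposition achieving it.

Every bag has size at most 3, so the width is 3 − 1 = 2 and tw(G) ≤ 2. The edges f–e–a–c–f form a cycle, so G is not a tree and its treewidth is at least 2. Hence tw(G) = 2 exactly.

Treewidth 2.
One optimal decomposition is:
Bags: B1 = {c, e, f}  B2 = {a, c, e}  B3 = {a, c, d}  B4 = {a, b, d}
Tree: B1–B2, B2–B3, B3–B4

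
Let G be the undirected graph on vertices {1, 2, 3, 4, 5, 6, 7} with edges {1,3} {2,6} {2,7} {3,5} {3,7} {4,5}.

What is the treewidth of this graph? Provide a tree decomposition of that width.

Treewidth 1.
Bags: B1 = {3, 5}  B2 = {3, 7}  B3 = {1, 3}  B4 = {4, 5}  B5 = {2, 7}  B6 = {2, 6}
Tree: B1–B2, B1–B3, B1–B4, B2–B5, B5–B6

The largest bag has 2 vertices, giving width 1; this decomposition certifies tw(G) ≤ 1. Since G has at least one edge (e.g. 5–3), it is not an edgeless graph, so tw(G) ≥ 1. Hence tw(G) = 1 exactly.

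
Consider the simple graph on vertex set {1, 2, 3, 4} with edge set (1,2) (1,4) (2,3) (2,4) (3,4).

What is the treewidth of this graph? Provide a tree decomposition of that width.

Each bag holds 3 vertices, so the decomposition has width 2, which upper-bounds the treewidth. For the lower bound, the 3 vertices {1, 2, 4} are pairwise adjacent, and any tree decomposition puts a clique entirely inside one bag — forcing width ≥ 2. Combining the bounds, tw(G) = 2.

Treewidth 2.
One such decomposition:
Bags: B1 = {1, 2, 4}  B2 = {2, 3, 4}
Tree: B1–B2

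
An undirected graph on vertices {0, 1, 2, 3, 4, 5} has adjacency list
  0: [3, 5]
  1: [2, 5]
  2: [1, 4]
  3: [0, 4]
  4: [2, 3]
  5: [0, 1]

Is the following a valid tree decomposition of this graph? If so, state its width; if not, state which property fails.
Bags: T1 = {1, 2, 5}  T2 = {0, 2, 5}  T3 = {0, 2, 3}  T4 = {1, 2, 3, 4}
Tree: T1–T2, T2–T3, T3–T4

No — bags containing vertex 1 are not connected in the tree.

A tree decomposition must satisfy three properties: every vertex lies in some bag; for every edge, both endpoints lie together in some bag; and for every vertex, the bags containing it form a connected subtree. Here bags containing vertex 1 are not connected in the tree, so the decomposition is invalid.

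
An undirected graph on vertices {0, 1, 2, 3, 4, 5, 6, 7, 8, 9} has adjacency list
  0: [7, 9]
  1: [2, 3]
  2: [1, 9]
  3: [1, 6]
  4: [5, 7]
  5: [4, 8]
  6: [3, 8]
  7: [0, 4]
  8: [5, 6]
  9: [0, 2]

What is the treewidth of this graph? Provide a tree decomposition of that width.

Treewidth 2.
One such decomposition:
Bags: B1 = {0, 2, 9}  B2 = {0, 2, 7}  B3 = {2, 4, 7}  B4 = {2, 4, 5}  B5 = {2, 5, 8}  B6 = {2, 6, 8}  B7 = {2, 3, 6}  B8 = {1, 2, 3}
Tree: B1–B2, B2–B3, B3–B4, B4–B5, B5–B6, B6–B7, B7–B8

The largest bag has 3 vertices, giving width 2; this decomposition certifies tw(G) ≤ 2. Since 2–9–0–7–4–5–8–6–3–1–2 is a cycle in G, G is not acyclic. Forests are exactly the graphs of treewidth ≤ 1, so tw(G) ≥ 2. Hence tw(G) = 2 exactly.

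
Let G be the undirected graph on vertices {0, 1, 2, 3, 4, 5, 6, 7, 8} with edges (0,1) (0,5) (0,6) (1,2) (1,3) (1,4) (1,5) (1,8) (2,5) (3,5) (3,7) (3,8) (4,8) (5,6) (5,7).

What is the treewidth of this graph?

2

A width-2 tree decomposition is:
Bags: B1 = {1, 3, 5}  B2 = {1, 3, 8}  B3 = {0, 1, 5}  B4 = {0, 5, 6}  B5 = {1, 4, 8}  B6 = {1, 2, 5}  B7 = {3, 5, 7}
Tree: B1–B2, B1–B3, B3–B4, B2–B5, B3–B6, B1–B7
The largest bag has 3 vertices, giving width 2; this decomposition certifies tw(G) ≤ 2. On the other hand G contains the 3-clique {1, 3, 8}. A clique must lie in a single bag of any decomposition, so no decomposition can have width below 2. Hence tw(G) = 2 exactly.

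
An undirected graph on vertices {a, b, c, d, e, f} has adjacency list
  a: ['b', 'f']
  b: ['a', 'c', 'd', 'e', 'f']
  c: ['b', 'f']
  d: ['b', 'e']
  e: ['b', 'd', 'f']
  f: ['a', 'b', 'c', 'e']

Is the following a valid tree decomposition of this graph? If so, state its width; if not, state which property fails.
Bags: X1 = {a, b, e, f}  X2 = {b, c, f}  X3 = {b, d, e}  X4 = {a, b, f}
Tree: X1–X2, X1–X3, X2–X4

A tree decomposition must satisfy three properties: every vertex lies in some bag; for every edge, both endpoints lie together in some bag; and for every vertex, the bags containing it form a connected subtree. Here bags containing vertex a are not connected in the tree, so the decomposition is invalid.

No — bags containing vertex a are not connected in the tree.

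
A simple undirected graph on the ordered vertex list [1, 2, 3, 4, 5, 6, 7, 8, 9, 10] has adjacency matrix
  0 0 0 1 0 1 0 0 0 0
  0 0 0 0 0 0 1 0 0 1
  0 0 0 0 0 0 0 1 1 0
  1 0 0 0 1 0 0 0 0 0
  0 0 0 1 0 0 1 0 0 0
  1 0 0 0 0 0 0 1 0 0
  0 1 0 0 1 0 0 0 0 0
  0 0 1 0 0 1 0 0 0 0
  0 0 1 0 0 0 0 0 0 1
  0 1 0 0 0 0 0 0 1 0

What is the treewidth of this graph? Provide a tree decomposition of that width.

The largest bag has 3 vertices, giving width 2; this decomposition certifies tw(G) ≤ 2. Since 8–6–1–4–5–7–2–10–9–3–8 is a cycle in G, G is not acyclic. Forests are exactly the graphs of treewidth ≤ 1, so tw(G) ≥ 2. Therefore the treewidth is 2.

Treewidth 2.
One such decomposition:
Bags: B1 = {1, 6, 8}  B2 = {1, 4, 8}  B3 = {4, 5, 8}  B4 = {5, 7, 8}  B5 = {2, 7, 8}  B6 = {2, 8, 10}  B7 = {8, 9, 10}  B8 = {3, 8, 9}
Tree: B1–B2, B2–B3, B3–B4, B4–B5, B5–B6, B6–B7, B7–B8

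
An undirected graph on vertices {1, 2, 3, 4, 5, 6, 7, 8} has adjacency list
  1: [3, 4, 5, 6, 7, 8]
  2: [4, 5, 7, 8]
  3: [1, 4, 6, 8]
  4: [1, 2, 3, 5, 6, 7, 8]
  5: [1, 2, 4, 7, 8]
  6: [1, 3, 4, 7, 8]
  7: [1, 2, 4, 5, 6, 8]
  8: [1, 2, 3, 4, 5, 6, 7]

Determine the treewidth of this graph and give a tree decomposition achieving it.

Every bag has size at most 5, so the width is 5 − 1 = 4 and tw(G) ≤ 4. Conversely, {1, 4, 5, 7, 8} is a clique of size 5, and the vertices of any clique must share a bag in every tree decomposition; so some bag has ≥ 5 vertices and tw(G) ≥ 4. Hence tw(G) = 4 exactly.

Treewidth 4.
Bags: B1 = {1, 4, 6, 7, 8}  B2 = {1, 4, 5, 7, 8}  B3 = {2, 4, 5, 7, 8}  B4 = {1, 3, 4, 6, 8}
Tree: B1–B2, B2–B3, B1–B4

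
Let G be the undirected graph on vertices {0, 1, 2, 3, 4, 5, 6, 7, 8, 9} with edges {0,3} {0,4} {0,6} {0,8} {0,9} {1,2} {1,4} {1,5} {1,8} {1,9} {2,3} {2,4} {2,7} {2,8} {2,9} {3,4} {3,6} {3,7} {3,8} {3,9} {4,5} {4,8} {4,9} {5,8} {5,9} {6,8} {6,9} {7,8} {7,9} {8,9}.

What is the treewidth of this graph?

4

A width-4 tree decomposition is:
Bags: B1 = {2, 3, 4, 8, 9}  B2 = {1, 2, 4, 8, 9}  B3 = {2, 3, 7, 8, 9}  B4 = {0, 3, 4, 8, 9}  B5 = {1, 4, 5, 8, 9}  B6 = {0, 3, 6, 8, 9}
Tree: B1–B2, B1–B3, B1–B4, B2–B5, B4–B6
Each bag holds 5 vertices, so the decomposition has width 4, which upper-bounds the treewidth. On the other hand G contains the 5-clique {1, 2, 4, 8, 9}. A clique must lie in a single bag of any decomposition, so no decomposition can have width below 4. Therefore the treewidth is 4.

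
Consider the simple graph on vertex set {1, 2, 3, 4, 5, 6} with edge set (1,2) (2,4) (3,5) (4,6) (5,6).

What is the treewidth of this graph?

1

A width-1 tree decomposition is:
Bags: B1 = {3, 5}  B2 = {5, 6}  B3 = {4, 6}  B4 = {2, 4}  B5 = {1, 2}
Tree: B1–B2, B2–B3, B3–B4, B4–B5
Each bag holds 2 vertices, so the decomposition has width 1, which upper-bounds the treewidth. G has an edge, so its treewidth is at least 1. Combining the bounds, tw(G) = 1.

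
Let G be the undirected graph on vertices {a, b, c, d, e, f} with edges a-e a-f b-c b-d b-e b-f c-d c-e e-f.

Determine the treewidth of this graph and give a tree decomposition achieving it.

Treewidth 2.
Bags: B1 = {b, c, e}  B2 = {b, c, d}  B3 = {b, e, f}  B4 = {a, e, f}
Tree: B1–B2, B1–B3, B3–B4

Each bag holds 3 vertices, so the decomposition has width 2, which upper-bounds the treewidth. Conversely, {b, c, d} is a clique of size 3, and the vertices of any clique must share a bag in every tree decomposition; so some bag has ≥ 3 vertices and tw(G) ≥ 2. Therefore the treewidth is 2.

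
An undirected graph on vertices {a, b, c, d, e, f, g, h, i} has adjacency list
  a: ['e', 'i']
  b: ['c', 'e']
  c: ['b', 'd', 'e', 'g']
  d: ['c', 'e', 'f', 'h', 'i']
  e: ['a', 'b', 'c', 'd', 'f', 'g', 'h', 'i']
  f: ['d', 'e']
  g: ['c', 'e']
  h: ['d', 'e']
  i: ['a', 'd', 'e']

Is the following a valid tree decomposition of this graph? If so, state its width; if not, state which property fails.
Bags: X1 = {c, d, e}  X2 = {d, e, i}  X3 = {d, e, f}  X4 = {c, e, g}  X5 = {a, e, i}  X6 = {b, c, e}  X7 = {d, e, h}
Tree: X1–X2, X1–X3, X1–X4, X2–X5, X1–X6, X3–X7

Yes; width 2.

Checking the three conditions: (i) the bags cover all of {a, b, c, d, e, f, g, h, i}; (ii) for each edge, some bag contains both endpoints; (iii) the bags containing any fixed vertex form a subtree. All hold, so the decomposition is valid with width 3 − 1 = 2.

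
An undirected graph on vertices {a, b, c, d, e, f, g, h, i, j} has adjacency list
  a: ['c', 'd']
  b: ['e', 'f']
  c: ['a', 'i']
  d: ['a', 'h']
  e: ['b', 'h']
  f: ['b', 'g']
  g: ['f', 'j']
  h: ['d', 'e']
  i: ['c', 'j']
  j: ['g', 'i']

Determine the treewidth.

2

A width-2 tree decomposition is:
Bags: B1 = {b, f, g}  B2 = {b, g, j}  B3 = {b, i, j}  B4 = {b, c, i}  B5 = {a, b, c}  B6 = {a, b, d}  B7 = {b, d, h}  B8 = {b, e, h}
Tree: B1–B2, B2–B3, B3–B4, B4–B5, B5–B6, B6–B7, B7–B8
Each bag holds 3 vertices, so the decomposition has width 2, which upper-bounds the treewidth. For the lower bound, G contains the cycle b–f–g–j–i–c–a–d–h–e–b, so G is not a forest; only forests have treewidth ≤ 1, hence tw(G) ≥ 2. Therefore the treewidth is 2.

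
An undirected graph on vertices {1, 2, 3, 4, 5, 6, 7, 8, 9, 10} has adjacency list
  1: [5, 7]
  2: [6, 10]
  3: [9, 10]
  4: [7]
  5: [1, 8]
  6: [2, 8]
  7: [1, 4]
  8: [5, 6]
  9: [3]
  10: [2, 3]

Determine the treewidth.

A width-1 tree decomposition is:
Bags: B1 = {3, 9}  B2 = {3, 10}  B3 = {2, 10}  B4 = {2, 6}  B5 = {6, 8}  B6 = {5, 8}  B7 = {1, 5}  B8 = {1, 7}  B9 = {4, 7}
Tree: B1–B2, B2–B3, B3–B4, B4–B5, B5–B6, B6–B7, B7–B8, B8–B9
Every bag has size at most 2, so the width is 2 − 1 = 1 and tw(G) ≤ 1. Since G has at least one edge (e.g. 9–3), it is not an edgeless graph, so tw(G) ≥ 1. Combining the bounds, tw(G) = 1.

1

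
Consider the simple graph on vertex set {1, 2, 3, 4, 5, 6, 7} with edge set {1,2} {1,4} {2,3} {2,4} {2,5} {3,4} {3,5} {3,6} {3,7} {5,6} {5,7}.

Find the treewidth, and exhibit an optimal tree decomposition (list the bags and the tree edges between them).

Every bag has size at most 3, so the width is 3 − 1 = 2 and tw(G) ≤ 2. For the lower bound, the 3 vertices {1, 2, 4} are pairwise adjacent, and any tree decomposition puts a clique entirely inside one bag — forcing width ≥ 2. Combining the bounds, tw(G) = 2.

Treewidth 2.
One such decomposition:
Bags: B1 = {2, 3, 5}  B2 = {2, 3, 4}  B3 = {3, 5, 7}  B4 = {1, 2, 4}  B5 = {3, 5, 6}
Tree: B1–B2, B1–B3, B2–B4, B3–B5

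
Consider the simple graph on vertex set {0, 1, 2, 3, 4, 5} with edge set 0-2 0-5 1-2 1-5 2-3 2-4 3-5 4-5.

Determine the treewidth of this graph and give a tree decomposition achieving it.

The largest bag has 3 vertices, giving width 2; this decomposition certifies tw(G) ≤ 2. The edges 3–5–1–2–3 form a cycle, so G is not a tree and its treewidth is at least 2. Therefore the treewidth is 2.

Treewidth 2.
One optimal decomposition is:
Bags: B1 = {2, 3, 5}  B2 = {1, 2, 5}  B3 = {0, 2, 5}  B4 = {2, 4, 5}
Tree: B1–B2, B2–B3, B3–B4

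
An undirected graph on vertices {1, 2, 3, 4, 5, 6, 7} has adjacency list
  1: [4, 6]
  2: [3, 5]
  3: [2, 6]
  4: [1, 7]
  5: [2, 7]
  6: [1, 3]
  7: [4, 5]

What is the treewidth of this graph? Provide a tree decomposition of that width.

Treewidth 2.
One such decomposition:
Bags: B1 = {2, 5, 7}  B2 = {2, 3, 7}  B3 = {3, 6, 7}  B4 = {1, 6, 7}  B5 = {1, 4, 7}
Tree: B1–B2, B2–B3, B3–B4, B4–B5

Every bag has size at most 3, so the width is 3 − 1 = 2 and tw(G) ≤ 2. Since 7–5–2–3–6–1–4–7 is a cycle in G, G is not acyclic. Forests are exactly the graphs of treewidth ≤ 1, so tw(G) ≥ 2. The upper and lower bounds meet at 2, so that is the treewidth.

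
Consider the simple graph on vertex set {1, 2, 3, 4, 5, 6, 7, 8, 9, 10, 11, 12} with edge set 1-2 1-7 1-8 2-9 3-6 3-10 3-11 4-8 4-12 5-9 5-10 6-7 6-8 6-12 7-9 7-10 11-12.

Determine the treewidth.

3

A width-3 tree decomposition is:
Bags: B1 = {4, 8, 11, 12}  B2 = {6, 8, 11, 12}  B3 = {3, 6, 8, 11}  B4 = {1, 3, 6, 8}  B5 = {1, 3, 6, 7}  B6 = {1, 3, 7, 10}  B7 = {1, 2, 7, 10}  B8 = {2, 7, 9, 10}  B9 = {2, 5, 9, 10}
Tree: B1–B2, B2–B3, B3–B4, B4–B5, B5–B6, B6–B7, B7–B8, B8–B9
The largest bag has 4 vertices, giving width 3; this decomposition certifies tw(G) ≤ 3. For the lower bound: the 4 vertex sets {4,11,12}, {8}, {6}, {1,3,7,10} are disjoint, each induces a connected subgraph, and every pair is joined by at least one edge of G. Contracting each set to a single vertex therefore yields K_{4} as a minor, and since treewidth is minor-monotone, tw(G) ≥ tw(K_{4}) = 3. Therefore the treewidth is 3.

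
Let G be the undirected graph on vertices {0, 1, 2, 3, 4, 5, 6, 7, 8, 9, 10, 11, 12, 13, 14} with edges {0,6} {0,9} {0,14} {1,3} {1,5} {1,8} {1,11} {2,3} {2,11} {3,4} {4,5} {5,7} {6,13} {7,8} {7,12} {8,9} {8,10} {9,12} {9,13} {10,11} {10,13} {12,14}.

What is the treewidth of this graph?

3

A width-3 tree decomposition is:
Bags: B1 = {0, 6, 12, 14}  B2 = {0, 6, 9, 12}  B3 = {6, 9, 12, 13}  B4 = {7, 9, 12, 13}  B5 = {7, 8, 9, 13}  B6 = {7, 8, 10, 13}  B7 = {5, 7, 8, 10}  B8 = {1, 5, 8, 10}  B9 = {1, 5, 10, 11}  B10 = {1, 4, 5, 11}  B11 = {1, 3, 4, 11}  B12 = {2, 3, 4, 11}
Tree: B1–B2, B2–B3, B3–B4, B4–B5, B5–B6, B6–B7, B7–B8, B8–B9, B9–B10, B10–B11, B11–B12
Each bag holds 4 vertices, so the decomposition has width 3, which upper-bounds the treewidth. For the lower bound: the 4 vertex sets {0,6,14}, {12}, {9}, {7,8,10,13} are disjoint, each induces a connected subgraph, and every pair is joined by at least one edge of G. Contracting each set to a single vertex therefore yields K_{4} as a minor, and since treewidth is minor-monotone, tw(G) ≥ tw(K_{4}) = 3. Hence tw(G) = 3 exactly.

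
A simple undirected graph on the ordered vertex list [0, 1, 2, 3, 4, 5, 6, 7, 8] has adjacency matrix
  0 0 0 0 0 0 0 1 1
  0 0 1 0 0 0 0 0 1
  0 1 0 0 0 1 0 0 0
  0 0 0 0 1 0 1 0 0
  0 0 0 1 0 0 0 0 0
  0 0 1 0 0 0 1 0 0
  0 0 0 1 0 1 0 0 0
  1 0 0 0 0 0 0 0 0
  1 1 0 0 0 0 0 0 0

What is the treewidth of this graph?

A width-1 tree decomposition is:
Bags: B1 = {3, 4}  B2 = {3, 6}  B3 = {5, 6}  B4 = {2, 5}  B5 = {1, 2}  B6 = {1, 8}  B7 = {0, 8}  B8 = {0, 7}
Tree: B1–B2, B2–B3, B3–B4, B4–B5, B5–B6, B6–B7, B7–B8
Every bag has size at most 2, so the width is 2 − 1 = 1 and tw(G) ≤ 1. Any graph with an edge has treewidth ≥ 1, and G has the edge 4–3. Hence tw(G) = 1 exactly.

1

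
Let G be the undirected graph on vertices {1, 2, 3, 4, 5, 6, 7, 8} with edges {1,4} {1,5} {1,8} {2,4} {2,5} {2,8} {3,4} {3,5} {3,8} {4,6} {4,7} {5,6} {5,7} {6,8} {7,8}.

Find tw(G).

A width-3 tree decomposition is:
Bags: B1 = {1, 4, 5, 8}  B2 = {2, 4, 5, 8}  B3 = {4, 5, 7, 8}  B4 = {3, 4, 5, 8}  B5 = {4, 5, 6, 8}
Tree: B1–B2, B2–B3, B3–B4, B4–B5
The largest bag has 4 vertices, giving width 3; this decomposition certifies tw(G) ≤ 3. For the lower bound: the 4 vertex sets {1,4}, {2,8}, {5}, {7} are disjoint, each induces a connected subgraph, and every pair is joined by at least one edge of G. Contracting each set to a single vertex therefore yields K_{4} as a minor, and since treewidth is minor-monotone, tw(G) ≥ tw(K_{4}) = 3. Hence tw(G) = 3 exactly.

3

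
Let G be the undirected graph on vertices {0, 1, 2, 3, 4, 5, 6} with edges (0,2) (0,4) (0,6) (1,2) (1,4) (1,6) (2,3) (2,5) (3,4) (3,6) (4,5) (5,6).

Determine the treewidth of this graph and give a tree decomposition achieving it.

Each bag holds 4 vertices, so the decomposition has width 3, which upper-bounds the treewidth. For the lower bound: the 4 vertex sets {0,6}, {2,5}, {4}, {1} are disjoint, each induces a connected subgraph, and every pair is joined by at least one edge of G. Contracting each set to a single vertex therefore yields K_{4} as a minor, and since treewidth is minor-monotone, tw(G) ≥ tw(K_{4}) = 3. Hence tw(G) = 3 exactly.

Treewidth 3.
Bags: B1 = {0, 2, 4, 6}  B2 = {2, 4, 5, 6}  B3 = {1, 2, 4, 6}  B4 = {2, 3, 4, 6}
Tree: B1–B2, B2–B3, B3–B4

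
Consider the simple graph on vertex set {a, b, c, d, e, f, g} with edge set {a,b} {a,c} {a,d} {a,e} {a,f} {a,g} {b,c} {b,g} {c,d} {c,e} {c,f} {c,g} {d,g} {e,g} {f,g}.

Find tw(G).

3

A width-3 tree decomposition is:
Bags: B1 = {a, c, f, g}  B2 = {a, b, c, g}  B3 = {a, c, e, g}  B4 = {a, c, d, g}
Tree: B1–B2, B2–B3, B1–B4
Each bag holds 4 vertices, so the decomposition has width 3, which upper-bounds the treewidth. On the other hand G contains the 4-clique {a, c, d, g}. A clique must lie in a single bag of any decomposition, so no decomposition can have width below 3. Combining the bounds, tw(G) = 3.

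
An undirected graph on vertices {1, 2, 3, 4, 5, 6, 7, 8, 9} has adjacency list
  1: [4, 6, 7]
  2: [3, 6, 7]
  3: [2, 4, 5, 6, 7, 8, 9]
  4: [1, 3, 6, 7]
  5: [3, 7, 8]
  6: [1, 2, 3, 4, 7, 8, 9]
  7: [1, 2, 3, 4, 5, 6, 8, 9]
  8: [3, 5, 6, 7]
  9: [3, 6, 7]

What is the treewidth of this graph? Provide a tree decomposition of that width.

Treewidth 3.
One such decomposition:
Bags: B1 = {3, 6, 7, 8}  B2 = {3, 4, 6, 7}  B3 = {2, 3, 6, 7}  B4 = {1, 4, 6, 7}  B5 = {3, 5, 7, 8}  B6 = {3, 6, 7, 9}
Tree: B1–B2, B1–B3, B2–B4, B1–B5, B3–B6

The largest bag has 4 vertices, giving width 3; this decomposition certifies tw(G) ≤ 3. For the lower bound, the 4 vertices {1, 4, 6, 7} are pairwise adjacent, and any tree decomposition puts a clique entirely inside one bag — forcing width ≥ 3. Combining the bounds, tw(G) = 3.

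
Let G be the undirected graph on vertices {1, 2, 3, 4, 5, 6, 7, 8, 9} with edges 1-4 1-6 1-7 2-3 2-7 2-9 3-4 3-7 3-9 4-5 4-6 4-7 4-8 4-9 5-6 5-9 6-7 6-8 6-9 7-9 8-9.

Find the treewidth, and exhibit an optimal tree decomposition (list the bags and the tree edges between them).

Treewidth 3.
One optimal decomposition is:
Bags: B1 = {4, 6, 7, 9}  B2 = {3, 4, 7, 9}  B3 = {4, 5, 6, 9}  B4 = {4, 6, 8, 9}  B5 = {2, 3, 7, 9}  B6 = {1, 4, 6, 7}
Tree: B1–B2, B1–B3, B1–B4, B2–B5, B1–B6

Every bag has size at most 4, so the width is 4 − 1 = 3 and tw(G) ≤ 3. On the other hand G contains the 4-clique {2, 3, 7, 9}. A clique must lie in a single bag of any decomposition, so no decomposition can have width below 3. Therefore the treewidth is 3.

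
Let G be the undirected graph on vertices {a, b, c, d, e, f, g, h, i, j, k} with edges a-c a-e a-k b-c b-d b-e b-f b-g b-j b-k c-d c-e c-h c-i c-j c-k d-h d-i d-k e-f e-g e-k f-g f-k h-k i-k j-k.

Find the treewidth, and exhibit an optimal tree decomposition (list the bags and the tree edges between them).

Treewidth 3.
One such decomposition:
Bags: B1 = {b, c, e, k}  B2 = {b, e, f, k}  B3 = {b, c, d, k}  B4 = {a, c, e, k}  B5 = {c, d, i, k}  B6 = {c, d, h, k}  B7 = {b, c, j, k}  B8 = {b, e, f, g}
Tree: B1–B2, B1–B3, B1–B4, B3–B5, B3–B6, B3–B7, B2–B8

Each bag holds 4 vertices, so the decomposition has width 3, which upper-bounds the treewidth. For the lower bound, the 4 vertices {b, e, f, g} are pairwise adjacent, and any tree decomposition puts a clique entirely inside one bag — forcing width ≥ 3. Combining the bounds, tw(G) = 3.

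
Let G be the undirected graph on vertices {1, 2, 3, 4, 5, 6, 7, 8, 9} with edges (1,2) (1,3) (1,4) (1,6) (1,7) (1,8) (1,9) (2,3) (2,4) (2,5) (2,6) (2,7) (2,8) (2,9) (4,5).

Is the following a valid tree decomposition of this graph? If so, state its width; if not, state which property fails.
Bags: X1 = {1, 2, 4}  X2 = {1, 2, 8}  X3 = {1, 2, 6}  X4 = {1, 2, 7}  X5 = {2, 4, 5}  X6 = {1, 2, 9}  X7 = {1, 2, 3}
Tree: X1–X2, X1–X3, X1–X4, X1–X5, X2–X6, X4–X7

Checking the three conditions: (i) the bags cover all of {1, 2, 3, 4, 5, 6, 7, 8, 9}; (ii) for each edge, some bag contains both endpoints; (iii) the bags containing any fixed vertex form a subtree. All hold, so the decomposition is valid with width 3 − 1 = 2.

Yes; width 2.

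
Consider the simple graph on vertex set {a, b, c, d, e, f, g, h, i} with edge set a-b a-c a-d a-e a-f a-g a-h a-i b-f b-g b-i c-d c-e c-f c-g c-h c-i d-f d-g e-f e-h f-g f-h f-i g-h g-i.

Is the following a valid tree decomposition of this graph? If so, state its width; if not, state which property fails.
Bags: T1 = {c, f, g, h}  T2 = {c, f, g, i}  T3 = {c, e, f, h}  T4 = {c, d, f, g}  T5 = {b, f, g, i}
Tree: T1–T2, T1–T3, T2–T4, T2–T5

No — vertex a appears in no bag.

A tree decomposition must satisfy three properties: every vertex lies in some bag; for every edge, both endpoints lie together in some bag; and for every vertex, the bags containing it form a connected subtree. Here vertex a appears in no bag, so the decomposition is invalid.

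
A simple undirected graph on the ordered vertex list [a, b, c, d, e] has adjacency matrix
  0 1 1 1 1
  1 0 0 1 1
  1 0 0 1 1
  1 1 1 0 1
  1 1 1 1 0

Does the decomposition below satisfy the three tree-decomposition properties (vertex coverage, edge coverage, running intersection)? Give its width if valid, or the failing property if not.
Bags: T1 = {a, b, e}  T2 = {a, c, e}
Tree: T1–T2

A tree decomposition must satisfy three properties: every vertex lies in some bag; for every edge, both endpoints lie together in some bag; and for every vertex, the bags containing it form a connected subtree. Here vertex d appears in no bag, so the decomposition is invalid.

No — vertex d appears in no bag.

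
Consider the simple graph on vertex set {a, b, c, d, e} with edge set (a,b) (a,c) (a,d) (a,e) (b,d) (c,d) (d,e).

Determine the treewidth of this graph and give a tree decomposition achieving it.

Treewidth 2.
One such decomposition:
Bags: B1 = {a, d, e}  B2 = {a, b, d}  B3 = {a, c, d}
Tree: B1–B2, B1–B3

Every bag has size at most 3, so the width is 3 − 1 = 2 and tw(G) ≤ 2. Conversely, {a, d, e} is a clique of size 3, and the vertices of any clique must share a bag in every tree decomposition; so some bag has ≥ 3 vertices and tw(G) ≥ 2. Therefore the treewidth is 2.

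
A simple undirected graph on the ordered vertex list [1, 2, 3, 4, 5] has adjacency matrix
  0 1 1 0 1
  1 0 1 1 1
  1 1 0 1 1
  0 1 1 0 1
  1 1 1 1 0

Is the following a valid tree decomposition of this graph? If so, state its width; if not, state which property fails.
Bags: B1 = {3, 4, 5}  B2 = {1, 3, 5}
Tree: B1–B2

A tree decomposition must satisfy three properties: every vertex lies in some bag; for every edge, both endpoints lie together in some bag; and for every vertex, the bags containing it form a connected subtree. Here vertex 2 appears in no bag, so the decomposition is invalid.

No — vertex 2 appears in no bag.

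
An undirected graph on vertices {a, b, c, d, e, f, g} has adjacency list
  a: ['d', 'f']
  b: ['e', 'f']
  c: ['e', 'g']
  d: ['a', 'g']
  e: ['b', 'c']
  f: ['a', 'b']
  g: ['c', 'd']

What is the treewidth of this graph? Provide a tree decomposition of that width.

Treewidth 2.
One such decomposition:
Bags: B1 = {a, b, f}  B2 = {a, b, d}  B3 = {b, d, g}  B4 = {b, c, g}  B5 = {b, c, e}
Tree: B1–B2, B2–B3, B3–B4, B4–B5

Each bag holds 3 vertices, so the decomposition has width 2, which upper-bounds the treewidth. The edges b–f–a–d–g–c–e–b form a cycle, so G is not a tree and its treewidth is at least 2. Therefore the treewidth is 2.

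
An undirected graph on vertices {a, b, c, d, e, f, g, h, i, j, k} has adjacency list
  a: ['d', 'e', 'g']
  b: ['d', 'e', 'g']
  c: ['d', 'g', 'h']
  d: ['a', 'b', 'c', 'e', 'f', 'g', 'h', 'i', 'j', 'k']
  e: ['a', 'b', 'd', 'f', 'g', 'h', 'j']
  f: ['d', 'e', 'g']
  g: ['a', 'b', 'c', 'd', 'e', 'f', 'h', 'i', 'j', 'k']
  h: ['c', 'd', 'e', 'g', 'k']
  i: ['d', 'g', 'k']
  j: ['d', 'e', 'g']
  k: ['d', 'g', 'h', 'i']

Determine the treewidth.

A width-3 tree decomposition is:
Bags: B1 = {d, e, g, h}  B2 = {d, e, f, g}  B3 = {d, g, h, k}  B4 = {b, d, e, g}  B5 = {a, d, e, g}  B6 = {d, g, i, k}  B7 = {d, e, g, j}  B8 = {c, d, g, h}
Tree: B1–B2, B1–B3, B2–B4, B2–B5, B3–B6, B2–B7, B1–B8
Each bag holds 4 vertices, so the decomposition has width 3, which upper-bounds the treewidth. Conversely, {d, e, f, g} is a clique of size 4, and the vertices of any clique must share a bag in every tree decomposition; so some bag has ≥ 4 vertices and tw(G) ≥ 3. Hence tw(G) = 3 exactly.

3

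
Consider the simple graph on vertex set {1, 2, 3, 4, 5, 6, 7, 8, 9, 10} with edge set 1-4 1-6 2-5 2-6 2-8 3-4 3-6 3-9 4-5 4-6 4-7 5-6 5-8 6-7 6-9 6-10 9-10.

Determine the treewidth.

A width-2 tree decomposition is:
Bags: B1 = {3, 4, 6}  B2 = {4, 6, 7}  B3 = {1, 4, 6}  B4 = {3, 6, 9}  B5 = {4, 5, 6}  B6 = {6, 9, 10}  B7 = {2, 5, 6}  B8 = {2, 5, 8}
Tree: B1–B2, B1–B3, B1–B4, B3–B5, B4–B6, B5–B7, B7–B8
Each bag holds 3 vertices, so the decomposition has width 2, which upper-bounds the treewidth. For the lower bound, the 3 vertices {2, 5, 8} are pairwise adjacent, and any tree decomposition puts a clique entirely inside one bag — forcing width ≥ 2. Hence tw(G) = 2 exactly.

2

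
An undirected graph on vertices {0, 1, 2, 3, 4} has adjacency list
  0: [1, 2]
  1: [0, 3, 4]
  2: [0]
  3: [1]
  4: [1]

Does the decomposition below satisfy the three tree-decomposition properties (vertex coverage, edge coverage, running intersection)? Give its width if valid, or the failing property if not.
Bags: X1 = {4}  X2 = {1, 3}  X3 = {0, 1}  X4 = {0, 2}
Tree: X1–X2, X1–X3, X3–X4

A tree decomposition must satisfy three properties: every vertex lies in some bag; for every edge, both endpoints lie together in some bag; and for every vertex, the bags containing it form a connected subtree. Here edge (1,4) lies in no bag, so the decomposition is invalid.

No — edge (1,4) lies in no bag.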